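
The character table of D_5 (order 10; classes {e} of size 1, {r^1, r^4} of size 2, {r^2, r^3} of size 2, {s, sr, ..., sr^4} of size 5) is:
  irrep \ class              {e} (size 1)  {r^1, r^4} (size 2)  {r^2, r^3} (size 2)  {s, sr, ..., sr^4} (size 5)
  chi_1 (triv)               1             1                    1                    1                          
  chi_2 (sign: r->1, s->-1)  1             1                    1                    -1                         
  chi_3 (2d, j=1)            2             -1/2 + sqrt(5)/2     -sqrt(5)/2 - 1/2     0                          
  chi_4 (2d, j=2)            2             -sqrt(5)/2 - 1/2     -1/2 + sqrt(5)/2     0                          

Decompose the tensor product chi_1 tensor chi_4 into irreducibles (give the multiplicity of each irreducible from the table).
chi_1 tensor chi_4 = chi_4 (all other irreducibles have multiplicity 0).

Proof sketch: The character of a tensor product is the pointwise product (chi_1 * chi_4)(C) = chi_1(C) * chi_4(C):
  {e}: (1)*(2), {r^1, r^4}: (1)*(-sqrt(5)/2 - 1/2), {r^2, r^3}: (1)*(-1/2 + sqrt(5)/2), {s, sr, ..., sr^4}: (1)*(0)
so (chi_1 * chi_4) takes values
  {e} -> 2, {r^1, r^4} -> -sqrt(5)/2 - 1/2, {r^2, r^3} -> -1/2 + sqrt(5)/2, {s, sr, ..., sr^4} -> 0.
Now take the inner product of this character with each irreducible chi from the table, <chi_1*chi_4, chi> = (1/10) sum_C |C| (chi_1*chi_4)(C) conj(chi(C)):
  <chi_1*chi_4, chi_1> = (1/10)[1*(2)*conj(1) + 2*(-sqrt(5)/2 - 1/2)*conj(1) + 2*(-1/2 + sqrt(5)/2)*conj(1) + 5*(0)*conj(1)]
      = (1/10)[(2) + (-sqrt(5) - 1) + (-1 + sqrt(5)) + (0)] = 0/10 = 0
  <chi_1*chi_4, chi_2> = (1/10)[1*(2)*conj(1) + 2*(-sqrt(5)/2 - 1/2)*conj(1) + 2*(-1/2 + sqrt(5)/2)*conj(1) + 5*(0)*conj(-1)]
      = (1/10)[(2) + (-sqrt(5) - 1) + (-1 + sqrt(5)) + (0)] = 0/10 = 0
  <chi_1*chi_4, chi_3> = (1/10)[1*(2)*conj(2) + 2*(-sqrt(5)/2 - 1/2)*conj(-1/2 + sqrt(5)/2) + 2*(-1/2 + sqrt(5)/2)*conj(-sqrt(5)/2 - 1/2) + 5*(0)*conj(0)]
      = (1/10)[(4) + (-2) + (-2) + (0)] = 0/10 = 0
  <chi_1*chi_4, chi_4> = (1/10)[1*(2)*conj(2) + 2*(-sqrt(5)/2 - 1/2)*conj(-sqrt(5)/2 - 1/2) + 2*(-1/2 + sqrt(5)/2)*conj(-1/2 + sqrt(5)/2) + 5*(0)*conj(0)]
      = (1/10)[(4) + (sqrt(5) + 3) + (3 - sqrt(5)) + (0)] = 10/10 = 1
Hence the multiplicities are chi_4: 1. Dimension check: dim(chi_1)*dim(chi_4) = 1*2 = 2 and sum (mult * dim) = 1*2 = 2.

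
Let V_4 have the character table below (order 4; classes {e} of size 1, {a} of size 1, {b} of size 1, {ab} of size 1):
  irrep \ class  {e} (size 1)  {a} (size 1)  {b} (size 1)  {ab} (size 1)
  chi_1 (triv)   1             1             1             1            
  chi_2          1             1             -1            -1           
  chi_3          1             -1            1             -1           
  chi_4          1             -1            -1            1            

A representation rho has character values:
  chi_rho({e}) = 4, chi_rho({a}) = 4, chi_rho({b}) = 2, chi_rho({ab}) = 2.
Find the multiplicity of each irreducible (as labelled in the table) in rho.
Multiplicities: chi_1: 3, chi_2: 1, chi_3: 0, chi_4: 0.

Why: Use <chi_rho, chi> = (1/|G|) sum_C |C| * chi_rho(C) * conj(chi(C)) with |G| = 4 for each irreducible chi in the table:
  <chi_rho, chi_1> = (1/4)[1*(4)*conj(1) + 1*(4)*conj(1) + 1*(2)*conj(1) + 1*(2)*conj(1)]
      = (1/4)[(4) + (4) + (2) + (2)] = 12/4 = 3
  <chi_rho, chi_2> = (1/4)[1*(4)*conj(1) + 1*(4)*conj(1) + 1*(2)*conj(-1) + 1*(2)*conj(-1)]
      = (1/4)[(4) + (4) + (-2) + (-2)] = 4/4 = 1
  <chi_rho, chi_3> = (1/4)[1*(4)*conj(1) + 1*(4)*conj(-1) + 1*(2)*conj(1) + 1*(2)*conj(-1)]
      = (1/4)[(4) + (-4) + (2) + (-2)] = 0/4 = 0
  <chi_rho, chi_4> = (1/4)[1*(4)*conj(1) + 1*(4)*conj(-1) + 1*(2)*conj(-1) + 1*(2)*conj(1)]
      = (1/4)[(4) + (-4) + (-2) + (2)] = 0/4 = 0
Dimension check: dim(rho) = sum (mult * dim) = 3*1 + 1*1 + 0*1 + 0*1 = 4 = chi_rho(e) = 4.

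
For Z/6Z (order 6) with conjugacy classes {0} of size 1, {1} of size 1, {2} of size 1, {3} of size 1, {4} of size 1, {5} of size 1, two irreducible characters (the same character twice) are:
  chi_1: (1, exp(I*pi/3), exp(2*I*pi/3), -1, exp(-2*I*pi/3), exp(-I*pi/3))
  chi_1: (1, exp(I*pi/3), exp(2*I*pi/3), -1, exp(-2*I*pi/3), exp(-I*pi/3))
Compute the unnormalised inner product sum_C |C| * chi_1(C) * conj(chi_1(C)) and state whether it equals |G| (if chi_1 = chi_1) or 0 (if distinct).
Sum = 6 = |G| = 6; so <chi_1, chi_1> = 1 (norm-1 confirms irreducibility).

Derivation: Compute term by term over conjugacy classes (|C| * chi_1(C) * conj(chi_1(C))):
  1*(1)*conj(1) + 1*(exp(I*pi/3))*conj(exp(I*pi/3)) + 1*(exp(2*I*pi/3))*conj(exp(2*I*pi/3)) + 1*(-1)*conj(-1) + 1*(exp(-2*I*pi/3))*conj(exp(-2*I*pi/3)) + 1*(exp(-I*pi/3))*conj(exp(-I*pi/3))
  = (1) + (1) + (1) + (1) + (1) + (1)
  = 6.
(Exp terms are combined using exp(i*s)*conj(exp(i*t)) = exp(i*(s-t)), and sums of them are collapsed using the identity that for every m > 1 the m distinct m-th roots of unity sum to 0, e.g. 1 + exp(2*I*pi/3) + exp(-2*I*pi/3) = 0.)
Dividing by |G| = 6 gives 6/6 = 1, matching the row-orthogonality relation <chi_1, chi_1> = [chi_1 = chi_1].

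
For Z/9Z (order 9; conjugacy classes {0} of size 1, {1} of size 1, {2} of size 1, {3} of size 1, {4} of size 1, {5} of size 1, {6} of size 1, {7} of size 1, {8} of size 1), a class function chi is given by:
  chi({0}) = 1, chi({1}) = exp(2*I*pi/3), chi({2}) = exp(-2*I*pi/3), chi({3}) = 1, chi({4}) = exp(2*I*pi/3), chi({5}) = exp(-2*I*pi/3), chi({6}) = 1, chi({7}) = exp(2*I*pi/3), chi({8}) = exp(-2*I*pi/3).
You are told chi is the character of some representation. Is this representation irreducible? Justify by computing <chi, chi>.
Irreducible: <chi, chi> = 1.

Working: <chi, chi> = (1/|G|) sum_C |C| * |chi(C)|^2 = (1/9)[1*|1|^2 + 1*|exp(2*I*pi/3)|^2 + 1*|exp(-2*I*pi/3)|^2 + 1*|1|^2 + 1*|exp(2*I*pi/3)|^2 + 1*|exp(-2*I*pi/3)|^2 + 1*|1|^2 + 1*|exp(2*I*pi/3)|^2 + 1*|exp(-2*I*pi/3)|^2]
  = (1/9)[(1) + (1) + (1) + (1) + (1) + (1) + (1) + (1) + (1)] = 9/9 = 1.
(Exp terms are combined using exp(i*s)*conj(exp(i*t)) = exp(i*(s-t)), and sums of them are collapsed using the identity that for every m > 1 the m distinct m-th roots of unity sum to 0, e.g. 1 + exp(2*I*pi/3) + exp(-2*I*pi/3) = 0.)
A character is irreducible iff <chi, chi> = 1, so this representation is irreducible.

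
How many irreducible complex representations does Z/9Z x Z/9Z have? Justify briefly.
81

Proof sketch: The number of irreducible complex representations of a finite group equals its number of conjugacy classes. Z/9Z x Z/9Z is abelian of order 81, so every element is its own conjugacy class: 81 classes, so Z/9Z x Z/9Z (order 81) has exactly 81 irreducible complex representations.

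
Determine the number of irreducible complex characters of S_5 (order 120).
7

Solution. The number of irreducible complex representations of a finite group equals its number of conjugacy classes. Conjugacy classes in S_5 correspond to cycle types, i.e. partitions of 5; there are p(5) = 7 of them, so S_5 (order 120) has exactly 7 irreducible complex representations.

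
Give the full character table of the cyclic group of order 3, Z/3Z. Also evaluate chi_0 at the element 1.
Character table of Z/3Z (irreps indexed chi_0,...,chi_2 with chi_k(m) = zeta_3^(k*m), zeta_3 = exp(2*pi*i/3)):
  irrep \ class  {0} (size 1)  {1} (size 1)    {2} (size 1)  
  chi_0          1             1               1             
  chi_1          1             exp(2*I*pi/3)   exp(-2*I*pi/3)
  chi_2          1             exp(-2*I*pi/3)  exp(2*I*pi/3) 

Spot check: chi_0(1) = zeta_3^(0*1) = zeta_3^0 = 1.

Reasoning: Z/3Z is abelian, so all 3 irreducible complex representations are 1-dimensional. They are given by chi_k(m) = zeta_3^(k*m) for k = 0,...,2. Row orthogonality: sum_m chi_k(m) conj(chi_l(m)) = 3 * [k = l].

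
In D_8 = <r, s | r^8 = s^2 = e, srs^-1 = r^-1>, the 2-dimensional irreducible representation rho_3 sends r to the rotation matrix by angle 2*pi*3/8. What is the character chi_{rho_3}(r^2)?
chi_{rho_3}(r^2) = 2*cos(2*pi*3*2/8) = 0

Argument: rho_3(r^2) is rotation by angle 2*pi*3*2/8, whose trace is 2*cos(2*pi*3*2/8) = 0.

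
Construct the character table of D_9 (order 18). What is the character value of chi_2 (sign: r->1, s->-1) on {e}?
Conjugacy classes: {e} of size 1, {r^1, r^8} of size 2, {r^2, r^7} of size 2, {r^3, r^6} of size 2, {r^4, r^5} of size 2, {s, sr, ..., sr^8} of size 9.
Character table:
  irrep \ class              {e} (size 1)  {r^1, r^8} (size 2)  {r^2, r^7} (size 2)  {r^3, r^6} (size 2)  {r^4, r^5} (size 2)  {s, sr, ..., sr^8} (size 9)
  chi_1 (triv)               1             1                    1                    1                    1                    1                          
  chi_2 (sign: r->1, s->-1)  1             1                    1                    1                    1                    -1                         
  chi_3 (2d, j=1)            2             2*cos(2*pi/9)        2*cos(4*pi/9)        -1                   -2*cos(pi/9)         0                          
  chi_4 (2d, j=2)            2             2*cos(4*pi/9)        -2*cos(pi/9)         -1                   2*cos(2*pi/9)        0                          
  chi_5 (2d, j=3)            2             -1                   -1                   2                    -1                   0                          
  chi_6 (2d, j=4)            2             -2*cos(pi/9)         2*cos(2*pi/9)        -1                   2*cos(4*pi/9)        0                          

Spot check: chi_2 (sign: r->1, s->-1) on {e} = 1.

Derivation: D_9 has order 2*9 = 18 with 6 conjugacy classes, hence 6 irreducibles. Sum of squared dims 1 + 1 + 4 + 4 + 4 + 4 = 18 = |G|. Linear characters come from the abelianisation; the 2-dimensional irreps have character r^k -> 2*cos(2*pi*j*k/9), reflections -> 0.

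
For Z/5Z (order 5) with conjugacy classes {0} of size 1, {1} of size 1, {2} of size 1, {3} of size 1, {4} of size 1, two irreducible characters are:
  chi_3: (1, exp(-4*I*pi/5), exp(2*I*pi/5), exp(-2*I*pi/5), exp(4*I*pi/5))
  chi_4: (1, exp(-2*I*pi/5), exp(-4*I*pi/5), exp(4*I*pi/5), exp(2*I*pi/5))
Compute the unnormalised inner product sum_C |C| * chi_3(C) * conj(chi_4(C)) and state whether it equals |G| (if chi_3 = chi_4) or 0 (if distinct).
Sum = 0; so <chi_3, chi_4> = 0 (distinct irreducibles are orthogonal).

Argument: Compute term by term over conjugacy classes (|C| * chi_3(C) * conj(chi_4(C))):
  1*(1)*conj(1) + 1*(exp(-4*I*pi/5))*conj(exp(-2*I*pi/5)) + 1*(exp(2*I*pi/5))*conj(exp(-4*I*pi/5)) + 1*(exp(-2*I*pi/5))*conj(exp(4*I*pi/5)) + 1*(exp(4*I*pi/5))*conj(exp(2*I*pi/5))
  = (1) + (exp(-2*I*pi/5)) + (exp(-4*I*pi/5)) + (exp(4*I*pi/5)) + (exp(2*I*pi/5))
  = 0.
(Exp terms are combined using exp(i*s)*conj(exp(i*t)) = exp(i*(s-t)), and sums of them are collapsed using the identity that for every m > 1 the m distinct m-th roots of unity sum to 0, e.g. 1 + exp(2*I*pi/3) + exp(-2*I*pi/3) = 0.)
Dividing by |G| = 5 gives 0/5 = 0, matching the row-orthogonality relation <chi_3, chi_4> = [chi_3 = chi_4].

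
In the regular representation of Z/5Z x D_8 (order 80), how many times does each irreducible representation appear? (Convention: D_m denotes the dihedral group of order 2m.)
Each irreducible V_i of dimension d_i appears with multiplicity d_i, i.e. rho_reg = (direct sum over all irreducibles V_i) d_i V_i. The irreducible dimensions for Z/5Z x D_8 are 1, 1, 1, 1, 1, 1, 1, 1, 1, 1, 1, 1, 1, 1, 1, 1, 1, 1, 1, 1, 2, 2, 2, 2, 2, 2, 2, 2, 2, 2, 2, 2, 2, 2, 2: 20 irreducibles of dimension 1, each with multiplicity 1; 15 irreducibles of dimension 2, each with multiplicity 2. Total dimension 20*1*1 + 15*2*2 = 80 = |G|.

Explanation: General theorem: in the regular representation of a finite group G, each irreducible appears with multiplicity equal to its dimension. Check: dim(rho_reg) = sum d_i^2 = 1 + 1 + 1 + 1 + 1 + 1 + 1 + 1 + 1 + 1 + 1 + 1 + 1 + 1 + 1 + 1 + 1 + 1 + 1 + 1 + 4 + 4 + 4 + 4 + 4 + 4 + 4 + 4 + 4 + 4 + 4 + 4 + 4 + 4 + 4 = 80 = |G|.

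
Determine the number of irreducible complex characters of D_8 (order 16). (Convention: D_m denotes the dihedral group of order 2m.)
7

Details: The number of irreducible complex representations of a finite group equals its number of conjugacy classes. D_8 has 7 conjugacy classes (n/2 + 3 for n even), so D_8 (order 16) has exactly 7 irreducible complex representations.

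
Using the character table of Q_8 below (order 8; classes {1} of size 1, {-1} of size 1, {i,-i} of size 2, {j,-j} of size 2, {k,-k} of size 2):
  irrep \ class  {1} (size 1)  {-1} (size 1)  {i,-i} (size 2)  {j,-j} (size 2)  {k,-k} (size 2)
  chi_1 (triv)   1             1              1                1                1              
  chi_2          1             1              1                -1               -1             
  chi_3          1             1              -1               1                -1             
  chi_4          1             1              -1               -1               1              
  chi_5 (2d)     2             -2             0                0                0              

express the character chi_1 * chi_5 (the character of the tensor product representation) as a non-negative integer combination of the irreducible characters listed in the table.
chi_1 tensor chi_5 = chi_5 (all other irreducibles have multiplicity 0).

The character of a tensor product is the pointwise product (chi_1 * chi_5)(C) = chi_1(C) * chi_5(C):
  {1}: (1)*(2), {-1}: (1)*(-2), {i,-i}: (1)*(0), {j,-j}: (1)*(0), {k,-k}: (1)*(0)
so (chi_1 * chi_5) takes values
  {1} -> 2, {-1} -> -2, {i,-i} -> 0, {j,-j} -> 0, {k,-k} -> 0.
Now take the inner product of this character with each irreducible chi from the table, <chi_1*chi_5, chi> = (1/8) sum_C |C| (chi_1*chi_5)(C) conj(chi(C)):
  <chi_1*chi_5, chi_1> = (1/8)[1*(2)*conj(1) + 1*(-2)*conj(1) + 2*(0)*conj(1) + 2*(0)*conj(1) + 2*(0)*conj(1)]
      = (1/8)[(2) + (-2) + (0) + (0) + (0)] = 0/8 = 0
  <chi_1*chi_5, chi_2> = (1/8)[1*(2)*conj(1) + 1*(-2)*conj(1) + 2*(0)*conj(1) + 2*(0)*conj(-1) + 2*(0)*conj(-1)]
      = (1/8)[(2) + (-2) + (0) + (0) + (0)] = 0/8 = 0
  <chi_1*chi_5, chi_3> = (1/8)[1*(2)*conj(1) + 1*(-2)*conj(1) + 2*(0)*conj(-1) + 2*(0)*conj(1) + 2*(0)*conj(-1)]
      = (1/8)[(2) + (-2) + (0) + (0) + (0)] = 0/8 = 0
  <chi_1*chi_5, chi_4> = (1/8)[1*(2)*conj(1) + 1*(-2)*conj(1) + 2*(0)*conj(-1) + 2*(0)*conj(-1) + 2*(0)*conj(1)]
      = (1/8)[(2) + (-2) + (0) + (0) + (0)] = 0/8 = 0
  <chi_1*chi_5, chi_5> = (1/8)[1*(2)*conj(2) + 1*(-2)*conj(-2) + 2*(0)*conj(0) + 2*(0)*conj(0) + 2*(0)*conj(0)]
      = (1/8)[(4) + (4) + (0) + (0) + (0)] = 8/8 = 1
Hence the multiplicities are chi_5: 1. Dimension check: dim(chi_1)*dim(chi_5) = 1*2 = 2 and sum (mult * dim) = 1*2 = 2.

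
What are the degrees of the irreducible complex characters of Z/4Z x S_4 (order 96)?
Dimensions: 1, 1, 1, 1, 1, 1, 1, 1, 2, 2, 2, 2, 3, 3, 3, 3, 3, 3, 3, 3

Derivation: There are 20 irreducibles (= number of conjugacy classes). Their dimensions d_i satisfy sum d_i^2 = |G| = 96: 1 + 1 + 1 + 1 + 1 + 1 + 1 + 1 + 4 + 4 + 4 + 4 + 9 + 9 + 9 + 9 + 9 + 9 + 9 + 9 = 96. (For the product with Z/4Z: each of the 4 1-dim characters of Z/4Z tensors with each irrep of S_4, giving 4 copies of each S_4-dimension.)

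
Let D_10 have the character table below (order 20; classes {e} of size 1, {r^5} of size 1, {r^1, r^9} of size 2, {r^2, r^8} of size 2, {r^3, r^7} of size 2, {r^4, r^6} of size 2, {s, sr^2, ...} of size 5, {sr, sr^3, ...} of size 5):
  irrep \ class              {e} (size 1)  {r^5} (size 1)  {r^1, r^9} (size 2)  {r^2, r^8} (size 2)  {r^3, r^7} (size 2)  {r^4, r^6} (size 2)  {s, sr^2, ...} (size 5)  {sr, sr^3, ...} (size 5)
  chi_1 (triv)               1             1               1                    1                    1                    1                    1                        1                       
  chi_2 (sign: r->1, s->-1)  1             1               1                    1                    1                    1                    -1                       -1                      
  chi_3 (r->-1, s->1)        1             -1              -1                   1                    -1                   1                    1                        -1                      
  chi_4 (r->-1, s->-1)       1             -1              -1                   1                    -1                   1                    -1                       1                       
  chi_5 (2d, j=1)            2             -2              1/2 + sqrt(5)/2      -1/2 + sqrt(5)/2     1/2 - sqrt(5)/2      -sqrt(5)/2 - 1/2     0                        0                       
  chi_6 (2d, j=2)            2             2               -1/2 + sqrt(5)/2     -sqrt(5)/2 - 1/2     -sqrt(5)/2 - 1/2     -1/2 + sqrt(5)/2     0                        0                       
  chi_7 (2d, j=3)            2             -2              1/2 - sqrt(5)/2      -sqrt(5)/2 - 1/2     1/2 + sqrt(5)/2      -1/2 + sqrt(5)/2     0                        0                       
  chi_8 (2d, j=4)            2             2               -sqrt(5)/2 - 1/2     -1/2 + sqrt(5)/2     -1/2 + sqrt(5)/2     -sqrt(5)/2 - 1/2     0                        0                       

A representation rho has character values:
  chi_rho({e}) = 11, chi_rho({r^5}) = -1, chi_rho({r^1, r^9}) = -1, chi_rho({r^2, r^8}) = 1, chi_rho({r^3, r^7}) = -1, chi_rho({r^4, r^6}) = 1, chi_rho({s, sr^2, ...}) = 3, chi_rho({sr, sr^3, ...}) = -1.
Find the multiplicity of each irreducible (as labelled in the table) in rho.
Multiplicities: chi_1: 1, chi_2: 0, chi_3: 2, chi_4: 0, chi_5: 1, chi_6: 1, chi_7: 1, chi_8: 1.

Use <chi_rho, chi> = (1/|G|) sum_C |C| * chi_rho(C) * conj(chi(C)) with |G| = 20 for each irreducible chi in the table:
  <chi_rho, chi_1> = (1/20)[1*(11)*conj(1) + 1*(-1)*conj(1) + 2*(-1)*conj(1) + 2*(1)*conj(1) + 2*(-1)*conj(1) + 2*(1)*conj(1) + 5*(3)*conj(1) + 5*(-1)*conj(1)]
      = (1/20)[(11) + (-1) + (-2) + (2) + (-2) + (2) + (15) + (-5)] = 20/20 = 1
  <chi_rho, chi_2> = (1/20)[1*(11)*conj(1) + 1*(-1)*conj(1) + 2*(-1)*conj(1) + 2*(1)*conj(1) + 2*(-1)*conj(1) + 2*(1)*conj(1) + 5*(3)*conj(-1) + 5*(-1)*conj(-1)]
      = (1/20)[(11) + (-1) + (-2) + (2) + (-2) + (2) + (-15) + (5)] = 0/20 = 0
  <chi_rho, chi_3> = (1/20)[1*(11)*conj(1) + 1*(-1)*conj(-1) + 2*(-1)*conj(-1) + 2*(1)*conj(1) + 2*(-1)*conj(-1) + 2*(1)*conj(1) + 5*(3)*conj(1) + 5*(-1)*conj(-1)]
      = (1/20)[(11) + (1) + (2) + (2) + (2) + (2) + (15) + (5)] = 40/20 = 2
  <chi_rho, chi_4> = (1/20)[1*(11)*conj(1) + 1*(-1)*conj(-1) + 2*(-1)*conj(-1) + 2*(1)*conj(1) + 2*(-1)*conj(-1) + 2*(1)*conj(1) + 5*(3)*conj(-1) + 5*(-1)*conj(1)]
      = (1/20)[(11) + (1) + (2) + (2) + (2) + (2) + (-15) + (-5)] = 0/20 = 0
  <chi_rho, chi_5> = (1/20)[1*(11)*conj(2) + 1*(-1)*conj(-2) + 2*(-1)*conj(1/2 + sqrt(5)/2) + 2*(1)*conj(-1/2 + sqrt(5)/2) + 2*(-1)*conj(1/2 - sqrt(5)/2) + 2*(1)*conj(-sqrt(5)/2 - 1/2) + 5*(3)*conj(0) + 5*(-1)*conj(0)]
      = (1/20)[(22) + (2) + (-sqrt(5) - 1) + (-1 + sqrt(5)) + (-1 + sqrt(5)) + (-sqrt(5) - 1) + (0) + (0)] = 20/20 = 1
  <chi_rho, chi_6> = (1/20)[1*(11)*conj(2) + 1*(-1)*conj(2) + 2*(-1)*conj(-1/2 + sqrt(5)/2) + 2*(1)*conj(-sqrt(5)/2 - 1/2) + 2*(-1)*conj(-sqrt(5)/2 - 1/2) + 2*(1)*conj(-1/2 + sqrt(5)/2) + 5*(3)*conj(0) + 5*(-1)*conj(0)]
      = (1/20)[(22) + (-2) + (1 - sqrt(5)) + (-sqrt(5) - 1) + (1 + sqrt(5)) + (-1 + sqrt(5)) + (0) + (0)] = 20/20 = 1
  <chi_rho, chi_7> = (1/20)[1*(11)*conj(2) + 1*(-1)*conj(-2) + 2*(-1)*conj(1/2 - sqrt(5)/2) + 2*(1)*conj(-sqrt(5)/2 - 1/2) + 2*(-1)*conj(1/2 + sqrt(5)/2) + 2*(1)*conj(-1/2 + sqrt(5)/2) + 5*(3)*conj(0) + 5*(-1)*conj(0)]
      = (1/20)[(22) + (2) + (-1 + sqrt(5)) + (-sqrt(5) - 1) + (-sqrt(5) - 1) + (-1 + sqrt(5)) + (0) + (0)] = 20/20 = 1
  <chi_rho, chi_8> = (1/20)[1*(11)*conj(2) + 1*(-1)*conj(2) + 2*(-1)*conj(-sqrt(5)/2 - 1/2) + 2*(1)*conj(-1/2 + sqrt(5)/2) + 2*(-1)*conj(-1/2 + sqrt(5)/2) + 2*(1)*conj(-sqrt(5)/2 - 1/2) + 5*(3)*conj(0) + 5*(-1)*conj(0)]
      = (1/20)[(22) + (-2) + (1 + sqrt(5)) + (-1 + sqrt(5)) + (1 - sqrt(5)) + (-sqrt(5) - 1) + (0) + (0)] = 20/20 = 1
Dimension check: dim(rho) = sum (mult * dim) = 1*1 + 0*1 + 2*1 + 0*1 + 1*2 + 1*2 + 1*2 + 1*2 = 11 = chi_rho(e) = 11.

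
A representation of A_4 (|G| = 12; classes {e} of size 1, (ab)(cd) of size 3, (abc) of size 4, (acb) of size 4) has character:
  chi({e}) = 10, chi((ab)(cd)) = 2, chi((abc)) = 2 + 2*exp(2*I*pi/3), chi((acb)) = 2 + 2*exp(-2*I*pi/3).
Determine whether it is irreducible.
Not irreducible (reducible): <chi, chi> = 12 > 1.

Reasoning: <chi, chi> = (1/|G|) sum_C |C| * |chi(C)|^2 = (1/12)[1*|10|^2 + 3*|2|^2 + 4*|2 + 2*exp(2*I*pi/3)|^2 + 4*|2 + 2*exp(-2*I*pi/3)|^2]
  = (1/12)[(100) + (12) + (16) + (16)] = 144/12 = 12.
(Exp terms are combined using exp(i*s)*conj(exp(i*t)) = exp(i*(s-t)), and sums of them are collapsed using the identity that for every m > 1 the m distinct m-th roots of unity sum to 0, e.g. 1 + exp(2*I*pi/3) + exp(-2*I*pi/3) = 0.)
A character is irreducible iff <chi, chi> = 1, so this representation is reducible.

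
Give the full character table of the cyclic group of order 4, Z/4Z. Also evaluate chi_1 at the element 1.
Character table of Z/4Z (irreps indexed chi_0,...,chi_3 with chi_k(m) = zeta_4^(k*m), zeta_4 = exp(2*pi*i/4)):
  irrep \ class  {0} (size 1)  {1} (size 1)  {2} (size 1)  {3} (size 1)
  chi_0          1             1             1             1           
  chi_1          1             I             -1            -I          
  chi_2          1             -1            1             -1          
  chi_3          1             -I            -1            I           

Spot check: chi_1(1) = zeta_4^(1*1) = zeta_4^1 = I.

Z/4Z is abelian, so all 4 irreducible complex representations are 1-dimensional. They are given by chi_k(m) = zeta_4^(k*m) for k = 0,...,3. Row orthogonality: sum_m chi_k(m) conj(chi_l(m)) = 4 * [k = l].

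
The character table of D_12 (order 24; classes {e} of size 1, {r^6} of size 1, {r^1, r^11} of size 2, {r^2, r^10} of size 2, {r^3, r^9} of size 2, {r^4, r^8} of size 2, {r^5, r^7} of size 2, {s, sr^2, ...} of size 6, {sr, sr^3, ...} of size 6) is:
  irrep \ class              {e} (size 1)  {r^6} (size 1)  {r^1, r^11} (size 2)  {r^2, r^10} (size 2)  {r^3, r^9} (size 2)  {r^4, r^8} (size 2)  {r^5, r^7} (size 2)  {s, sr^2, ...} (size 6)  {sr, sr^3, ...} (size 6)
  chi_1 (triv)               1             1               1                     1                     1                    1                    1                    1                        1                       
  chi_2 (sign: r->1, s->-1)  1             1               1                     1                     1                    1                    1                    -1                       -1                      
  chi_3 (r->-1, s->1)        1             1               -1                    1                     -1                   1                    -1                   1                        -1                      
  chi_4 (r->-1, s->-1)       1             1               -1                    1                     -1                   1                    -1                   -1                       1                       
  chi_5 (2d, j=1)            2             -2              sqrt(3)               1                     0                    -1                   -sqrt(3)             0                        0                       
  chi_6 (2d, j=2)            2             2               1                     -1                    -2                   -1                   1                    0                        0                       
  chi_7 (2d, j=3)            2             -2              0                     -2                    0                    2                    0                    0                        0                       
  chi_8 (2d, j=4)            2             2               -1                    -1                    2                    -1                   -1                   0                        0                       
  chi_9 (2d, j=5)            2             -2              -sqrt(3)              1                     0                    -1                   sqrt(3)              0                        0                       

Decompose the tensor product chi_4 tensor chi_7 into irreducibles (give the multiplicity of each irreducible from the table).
chi_4 tensor chi_7 = chi_7 (all other irreducibles have multiplicity 0).

Reasoning: The character of a tensor product is the pointwise product (chi_4 * chi_7)(C) = chi_4(C) * chi_7(C):
  {e}: (1)*(2), {r^6}: (1)*(-2), {r^1, r^11}: (-1)*(0), {r^2, r^10}: (1)*(-2), {r^3, r^9}: (-1)*(0), {r^4, r^8}: (1)*(2), {r^5, r^7}: (-1)*(0), {s, sr^2, ...}: (-1)*(0), {sr, sr^3, ...}: (1)*(0)
so (chi_4 * chi_7) takes values
  {e} -> 2, {r^6} -> -2, {r^1, r^11} -> 0, {r^2, r^10} -> -2, {r^3, r^9} -> 0, {r^4, r^8} -> 2, {r^5, r^7} -> 0, {s, sr^2, ...} -> 0, {sr, sr^3, ...} -> 0.
Now take the inner product of this character with each irreducible chi from the table, <chi_4*chi_7, chi> = (1/24) sum_C |C| (chi_4*chi_7)(C) conj(chi(C)):
  <chi_4*chi_7, chi_1> = (1/24)[1*(2)*conj(1) + 1*(-2)*conj(1) + 2*(0)*conj(1) + 2*(-2)*conj(1) + 2*(0)*conj(1) + 2*(2)*conj(1) + 2*(0)*conj(1) + 6*(0)*conj(1) + 6*(0)*conj(1)]
      = (1/24)[(2) + (-2) + (0) + (-4) + (0) + (4) + (0) + (0) + (0)] = 0/24 = 0
  <chi_4*chi_7, chi_2> = (1/24)[1*(2)*conj(1) + 1*(-2)*conj(1) + 2*(0)*conj(1) + 2*(-2)*conj(1) + 2*(0)*conj(1) + 2*(2)*conj(1) + 2*(0)*conj(1) + 6*(0)*conj(-1) + 6*(0)*conj(-1)]
      = (1/24)[(2) + (-2) + (0) + (-4) + (0) + (4) + (0) + (0) + (0)] = 0/24 = 0
  <chi_4*chi_7, chi_3> = (1/24)[1*(2)*conj(1) + 1*(-2)*conj(1) + 2*(0)*conj(-1) + 2*(-2)*conj(1) + 2*(0)*conj(-1) + 2*(2)*conj(1) + 2*(0)*conj(-1) + 6*(0)*conj(1) + 6*(0)*conj(-1)]
      = (1/24)[(2) + (-2) + (0) + (-4) + (0) + (4) + (0) + (0) + (0)] = 0/24 = 0
  <chi_4*chi_7, chi_4> = (1/24)[1*(2)*conj(1) + 1*(-2)*conj(1) + 2*(0)*conj(-1) + 2*(-2)*conj(1) + 2*(0)*conj(-1) + 2*(2)*conj(1) + 2*(0)*conj(-1) + 6*(0)*conj(-1) + 6*(0)*conj(1)]
      = (1/24)[(2) + (-2) + (0) + (-4) + (0) + (4) + (0) + (0) + (0)] = 0/24 = 0
  <chi_4*chi_7, chi_5> = (1/24)[1*(2)*conj(2) + 1*(-2)*conj(-2) + 2*(0)*conj(sqrt(3)) + 2*(-2)*conj(1) + 2*(0)*conj(0) + 2*(2)*conj(-1) + 2*(0)*conj(-sqrt(3)) + 6*(0)*conj(0) + 6*(0)*conj(0)]
      = (1/24)[(4) + (4) + (0) + (-4) + (0) + (-4) + (0) + (0) + (0)] = 0/24 = 0
  <chi_4*chi_7, chi_6> = (1/24)[1*(2)*conj(2) + 1*(-2)*conj(2) + 2*(0)*conj(1) + 2*(-2)*conj(-1) + 2*(0)*conj(-2) + 2*(2)*conj(-1) + 2*(0)*conj(1) + 6*(0)*conj(0) + 6*(0)*conj(0)]
      = (1/24)[(4) + (-4) + (0) + (4) + (0) + (-4) + (0) + (0) + (0)] = 0/24 = 0
  <chi_4*chi_7, chi_7> = (1/24)[1*(2)*conj(2) + 1*(-2)*conj(-2) + 2*(0)*conj(0) + 2*(-2)*conj(-2) + 2*(0)*conj(0) + 2*(2)*conj(2) + 2*(0)*conj(0) + 6*(0)*conj(0) + 6*(0)*conj(0)]
      = (1/24)[(4) + (4) + (0) + (8) + (0) + (8) + (0) + (0) + (0)] = 24/24 = 1
  <chi_4*chi_7, chi_8> = (1/24)[1*(2)*conj(2) + 1*(-2)*conj(2) + 2*(0)*conj(-1) + 2*(-2)*conj(-1) + 2*(0)*conj(2) + 2*(2)*conj(-1) + 2*(0)*conj(-1) + 6*(0)*conj(0) + 6*(0)*conj(0)]
      = (1/24)[(4) + (-4) + (0) + (4) + (0) + (-4) + (0) + (0) + (0)] = 0/24 = 0
  <chi_4*chi_7, chi_9> = (1/24)[1*(2)*conj(2) + 1*(-2)*conj(-2) + 2*(0)*conj(-sqrt(3)) + 2*(-2)*conj(1) + 2*(0)*conj(0) + 2*(2)*conj(-1) + 2*(0)*conj(sqrt(3)) + 6*(0)*conj(0) + 6*(0)*conj(0)]
      = (1/24)[(4) + (4) + (0) + (-4) + (0) + (-4) + (0) + (0) + (0)] = 0/24 = 0
Hence the multiplicities are chi_7: 1. Dimension check: dim(chi_4)*dim(chi_7) = 1*2 = 2 and sum (mult * dim) = 1*2 = 2.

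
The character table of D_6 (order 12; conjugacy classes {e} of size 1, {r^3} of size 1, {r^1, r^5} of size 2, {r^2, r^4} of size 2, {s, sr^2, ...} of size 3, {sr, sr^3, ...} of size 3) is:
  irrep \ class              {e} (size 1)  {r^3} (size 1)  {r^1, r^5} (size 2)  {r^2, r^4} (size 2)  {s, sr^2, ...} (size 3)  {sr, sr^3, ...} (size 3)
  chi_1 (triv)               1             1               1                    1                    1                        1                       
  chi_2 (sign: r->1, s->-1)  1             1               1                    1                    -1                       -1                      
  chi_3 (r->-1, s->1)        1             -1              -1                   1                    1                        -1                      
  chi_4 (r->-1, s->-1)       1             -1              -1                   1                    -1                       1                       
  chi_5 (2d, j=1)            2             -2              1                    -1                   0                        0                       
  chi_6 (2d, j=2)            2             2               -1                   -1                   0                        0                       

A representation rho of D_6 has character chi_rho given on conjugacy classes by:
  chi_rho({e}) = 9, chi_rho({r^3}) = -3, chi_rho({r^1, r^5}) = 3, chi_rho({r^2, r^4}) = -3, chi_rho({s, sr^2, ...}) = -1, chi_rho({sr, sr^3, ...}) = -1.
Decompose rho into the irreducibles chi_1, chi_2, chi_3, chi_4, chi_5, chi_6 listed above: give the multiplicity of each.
Multiplicities: chi_1: 0, chi_2: 1, chi_3: 0, chi_4: 0, chi_5: 3, chi_6: 1.

Why: Use <chi_rho, chi> = (1/|G|) sum_C |C| * chi_rho(C) * conj(chi(C)) with |G| = 12 for each irreducible chi in the table:
  <chi_rho, chi_1> = (1/12)[1*(9)*conj(1) + 1*(-3)*conj(1) + 2*(3)*conj(1) + 2*(-3)*conj(1) + 3*(-1)*conj(1) + 3*(-1)*conj(1)]
      = (1/12)[(9) + (-3) + (6) + (-6) + (-3) + (-3)] = 0/12 = 0
  <chi_rho, chi_2> = (1/12)[1*(9)*conj(1) + 1*(-3)*conj(1) + 2*(3)*conj(1) + 2*(-3)*conj(1) + 3*(-1)*conj(-1) + 3*(-1)*conj(-1)]
      = (1/12)[(9) + (-3) + (6) + (-6) + (3) + (3)] = 12/12 = 1
  <chi_rho, chi_3> = (1/12)[1*(9)*conj(1) + 1*(-3)*conj(-1) + 2*(3)*conj(-1) + 2*(-3)*conj(1) + 3*(-1)*conj(1) + 3*(-1)*conj(-1)]
      = (1/12)[(9) + (3) + (-6) + (-6) + (-3) + (3)] = 0/12 = 0
  <chi_rho, chi_4> = (1/12)[1*(9)*conj(1) + 1*(-3)*conj(-1) + 2*(3)*conj(-1) + 2*(-3)*conj(1) + 3*(-1)*conj(-1) + 3*(-1)*conj(1)]
      = (1/12)[(9) + (3) + (-6) + (-6) + (3) + (-3)] = 0/12 = 0
  <chi_rho, chi_5> = (1/12)[1*(9)*conj(2) + 1*(-3)*conj(-2) + 2*(3)*conj(1) + 2*(-3)*conj(-1) + 3*(-1)*conj(0) + 3*(-1)*conj(0)]
      = (1/12)[(18) + (6) + (6) + (6) + (0) + (0)] = 36/12 = 3
  <chi_rho, chi_6> = (1/12)[1*(9)*conj(2) + 1*(-3)*conj(2) + 2*(3)*conj(-1) + 2*(-3)*conj(-1) + 3*(-1)*conj(0) + 3*(-1)*conj(0)]
      = (1/12)[(18) + (-6) + (-6) + (6) + (0) + (0)] = 12/12 = 1
Dimension check: dim(rho) = sum (mult * dim) = 0*1 + 1*1 + 0*1 + 0*1 + 3*2 + 1*2 = 9 = chi_rho(e) = 9.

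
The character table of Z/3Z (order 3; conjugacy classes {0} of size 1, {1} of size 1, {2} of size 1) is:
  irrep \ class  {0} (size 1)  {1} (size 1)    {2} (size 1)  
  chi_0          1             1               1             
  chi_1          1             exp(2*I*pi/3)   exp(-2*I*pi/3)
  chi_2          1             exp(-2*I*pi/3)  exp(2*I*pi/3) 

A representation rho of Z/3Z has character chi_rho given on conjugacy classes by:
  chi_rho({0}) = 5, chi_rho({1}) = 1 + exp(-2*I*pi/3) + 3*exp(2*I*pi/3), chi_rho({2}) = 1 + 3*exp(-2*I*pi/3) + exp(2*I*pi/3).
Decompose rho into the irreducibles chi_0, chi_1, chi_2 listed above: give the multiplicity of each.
Multiplicities: chi_0: 1, chi_1: 3, chi_2: 1.

Proof sketch: Use <chi_rho, chi> = (1/|G|) sum_C |C| * chi_rho(C) * conj(chi(C)) with |G| = 3 for each irreducible chi in the table:
  <chi_rho, chi_0> = (1/3)[1*(5)*conj(1) + 1*(1 + exp(-2*I*pi/3) + 3*exp(2*I*pi/3))*conj(1) + 1*(1 + 3*exp(-2*I*pi/3) + exp(2*I*pi/3))*conj(1)]
      = (1/3)[(5) + (1 + exp(-2*I*pi/3) + 3*exp(2*I*pi/3)) + (1 + 3*exp(-2*I*pi/3) + exp(2*I*pi/3))] = 3/3 = 1
  <chi_rho, chi_1> = (1/3)[1*(5)*conj(1) + 1*(1 + exp(-2*I*pi/3) + 3*exp(2*I*pi/3))*conj(exp(2*I*pi/3)) + 1*(1 + 3*exp(-2*I*pi/3) + exp(2*I*pi/3))*conj(exp(-2*I*pi/3))]
      = (1/3)[(5) + (2) + (2)] = 9/3 = 3
  <chi_rho, chi_2> = (1/3)[1*(5)*conj(1) + 1*(1 + exp(-2*I*pi/3) + 3*exp(2*I*pi/3))*conj(exp(-2*I*pi/3)) + 1*(1 + 3*exp(-2*I*pi/3) + exp(2*I*pi/3))*conj(exp(2*I*pi/3))]
      = (1/3)[(5) + (1 + 3*exp(-2*I*pi/3) + exp(2*I*pi/3)) + (1 + exp(-2*I*pi/3) + 3*exp(2*I*pi/3))] = 3/3 = 1
(Exp terms are combined using exp(i*s)*conj(exp(i*t)) = exp(i*(s-t)), and sums of them are collapsed using the identity that for every m > 1 the m distinct m-th roots of unity sum to 0, e.g. 1 + exp(2*I*pi/3) + exp(-2*I*pi/3) = 0.)
Dimension check: dim(rho) = sum (mult * dim) = 1*1 + 3*1 + 1*1 = 5 = chi_rho(e) = 5.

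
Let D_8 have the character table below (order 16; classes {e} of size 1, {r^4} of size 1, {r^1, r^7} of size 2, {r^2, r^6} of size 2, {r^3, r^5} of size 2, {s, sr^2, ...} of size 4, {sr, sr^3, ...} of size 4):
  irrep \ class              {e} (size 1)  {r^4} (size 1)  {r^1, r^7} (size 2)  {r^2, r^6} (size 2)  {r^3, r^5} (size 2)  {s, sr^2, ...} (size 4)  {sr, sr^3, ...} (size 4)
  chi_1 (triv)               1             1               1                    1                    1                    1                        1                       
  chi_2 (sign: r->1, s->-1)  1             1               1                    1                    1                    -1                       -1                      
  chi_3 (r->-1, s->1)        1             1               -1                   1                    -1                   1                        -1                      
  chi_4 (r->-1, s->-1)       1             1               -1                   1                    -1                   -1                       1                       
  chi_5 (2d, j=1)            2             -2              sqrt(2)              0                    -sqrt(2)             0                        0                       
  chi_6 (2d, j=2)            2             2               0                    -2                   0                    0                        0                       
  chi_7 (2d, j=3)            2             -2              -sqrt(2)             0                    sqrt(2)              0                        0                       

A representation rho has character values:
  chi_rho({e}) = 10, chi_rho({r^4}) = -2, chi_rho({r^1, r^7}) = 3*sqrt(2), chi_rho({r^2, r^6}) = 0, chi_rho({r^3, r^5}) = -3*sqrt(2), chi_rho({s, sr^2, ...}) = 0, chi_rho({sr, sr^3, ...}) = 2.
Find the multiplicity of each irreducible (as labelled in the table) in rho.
Multiplicities: chi_1: 1, chi_2: 0, chi_3: 0, chi_4: 1, chi_5: 3, chi_6: 1, chi_7: 0.

Reasoning: Use <chi_rho, chi> = (1/|G|) sum_C |C| * chi_rho(C) * conj(chi(C)) with |G| = 16 for each irreducible chi in the table:
  <chi_rho, chi_1> = (1/16)[1*(10)*conj(1) + 1*(-2)*conj(1) + 2*(3*sqrt(2))*conj(1) + 2*(0)*conj(1) + 2*(-3*sqrt(2))*conj(1) + 4*(0)*conj(1) + 4*(2)*conj(1)]
      = (1/16)[(10) + (-2) + (6*sqrt(2)) + (0) + (-6*sqrt(2)) + (0) + (8)] = 16/16 = 1
  <chi_rho, chi_2> = (1/16)[1*(10)*conj(1) + 1*(-2)*conj(1) + 2*(3*sqrt(2))*conj(1) + 2*(0)*conj(1) + 2*(-3*sqrt(2))*conj(1) + 4*(0)*conj(-1) + 4*(2)*conj(-1)]
      = (1/16)[(10) + (-2) + (6*sqrt(2)) + (0) + (-6*sqrt(2)) + (0) + (-8)] = 0/16 = 0
  <chi_rho, chi_3> = (1/16)[1*(10)*conj(1) + 1*(-2)*conj(1) + 2*(3*sqrt(2))*conj(-1) + 2*(0)*conj(1) + 2*(-3*sqrt(2))*conj(-1) + 4*(0)*conj(1) + 4*(2)*conj(-1)]
      = (1/16)[(10) + (-2) + (-6*sqrt(2)) + (0) + (6*sqrt(2)) + (0) + (-8)] = 0/16 = 0
  <chi_rho, chi_4> = (1/16)[1*(10)*conj(1) + 1*(-2)*conj(1) + 2*(3*sqrt(2))*conj(-1) + 2*(0)*conj(1) + 2*(-3*sqrt(2))*conj(-1) + 4*(0)*conj(-1) + 4*(2)*conj(1)]
      = (1/16)[(10) + (-2) + (-6*sqrt(2)) + (0) + (6*sqrt(2)) + (0) + (8)] = 16/16 = 1
  <chi_rho, chi_5> = (1/16)[1*(10)*conj(2) + 1*(-2)*conj(-2) + 2*(3*sqrt(2))*conj(sqrt(2)) + 2*(0)*conj(0) + 2*(-3*sqrt(2))*conj(-sqrt(2)) + 4*(0)*conj(0) + 4*(2)*conj(0)]
      = (1/16)[(20) + (4) + (12) + (0) + (12) + (0) + (0)] = 48/16 = 3
  <chi_rho, chi_6> = (1/16)[1*(10)*conj(2) + 1*(-2)*conj(2) + 2*(3*sqrt(2))*conj(0) + 2*(0)*conj(-2) + 2*(-3*sqrt(2))*conj(0) + 4*(0)*conj(0) + 4*(2)*conj(0)]
      = (1/16)[(20) + (-4) + (0) + (0) + (0) + (0) + (0)] = 16/16 = 1
  <chi_rho, chi_7> = (1/16)[1*(10)*conj(2) + 1*(-2)*conj(-2) + 2*(3*sqrt(2))*conj(-sqrt(2)) + 2*(0)*conj(0) + 2*(-3*sqrt(2))*conj(sqrt(2)) + 4*(0)*conj(0) + 4*(2)*conj(0)]
      = (1/16)[(20) + (4) + (-12) + (0) + (-12) + (0) + (0)] = 0/16 = 0
Dimension check: dim(rho) = sum (mult * dim) = 1*1 + 0*1 + 0*1 + 1*1 + 3*2 + 1*2 + 0*2 = 10 = chi_rho(e) = 10.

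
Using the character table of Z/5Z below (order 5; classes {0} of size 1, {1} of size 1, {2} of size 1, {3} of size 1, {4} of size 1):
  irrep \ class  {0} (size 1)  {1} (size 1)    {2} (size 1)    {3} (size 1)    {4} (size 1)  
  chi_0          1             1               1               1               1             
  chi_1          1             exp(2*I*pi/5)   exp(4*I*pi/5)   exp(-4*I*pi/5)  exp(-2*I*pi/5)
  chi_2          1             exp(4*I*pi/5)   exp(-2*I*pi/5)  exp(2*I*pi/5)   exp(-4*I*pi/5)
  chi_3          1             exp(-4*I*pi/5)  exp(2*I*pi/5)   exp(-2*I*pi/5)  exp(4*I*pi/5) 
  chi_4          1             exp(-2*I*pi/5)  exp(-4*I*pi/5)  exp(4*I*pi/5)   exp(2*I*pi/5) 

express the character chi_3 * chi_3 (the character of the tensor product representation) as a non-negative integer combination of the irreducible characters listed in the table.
chi_3 tensor chi_3 = chi_1 (all other irreducibles have multiplicity 0).

Solution. The character of a tensor product is the pointwise product (chi_3 * chi_3)(C) = chi_3(C) * chi_3(C):
  {0}: (1)*(1), {1}: (exp(-4*I*pi/5))*(exp(-4*I*pi/5)), {2}: (exp(2*I*pi/5))*(exp(2*I*pi/5)), {3}: (exp(-2*I*pi/5))*(exp(-2*I*pi/5)), {4}: (exp(4*I*pi/5))*(exp(4*I*pi/5))
so (chi_3 * chi_3) takes values
  {0} -> 1, {1} -> exp(2*I*pi/5), {2} -> exp(4*I*pi/5), {3} -> exp(-4*I*pi/5), {4} -> exp(-2*I*pi/5).
Now take the inner product of this character with each irreducible chi from the table, <chi_3*chi_3, chi> = (1/5) sum_C |C| (chi_3*chi_3)(C) conj(chi(C)):
  <chi_3*chi_3, chi_0> = (1/5)[1*(1)*conj(1) + 1*(exp(2*I*pi/5))*conj(1) + 1*(exp(4*I*pi/5))*conj(1) + 1*(exp(-4*I*pi/5))*conj(1) + 1*(exp(-2*I*pi/5))*conj(1)]
      = (1/5)[(1) + (exp(2*I*pi/5)) + (exp(4*I*pi/5)) + (exp(-4*I*pi/5)) + (exp(-2*I*pi/5))] = 0/5 = 0
  <chi_3*chi_3, chi_1> = (1/5)[1*(1)*conj(1) + 1*(exp(2*I*pi/5))*conj(exp(2*I*pi/5)) + 1*(exp(4*I*pi/5))*conj(exp(4*I*pi/5)) + 1*(exp(-4*I*pi/5))*conj(exp(-4*I*pi/5)) + 1*(exp(-2*I*pi/5))*conj(exp(-2*I*pi/5))]
      = (1/5)[(1) + (1) + (1) + (1) + (1)] = 5/5 = 1
  <chi_3*chi_3, chi_2> = (1/5)[1*(1)*conj(1) + 1*(exp(2*I*pi/5))*conj(exp(4*I*pi/5)) + 1*(exp(4*I*pi/5))*conj(exp(-2*I*pi/5)) + 1*(exp(-4*I*pi/5))*conj(exp(2*I*pi/5)) + 1*(exp(-2*I*pi/5))*conj(exp(-4*I*pi/5))]
      = (1/5)[(1) + (exp(-2*I*pi/5)) + (exp(-4*I*pi/5)) + (exp(4*I*pi/5)) + (exp(2*I*pi/5))] = 0/5 = 0
  <chi_3*chi_3, chi_3> = (1/5)[1*(1)*conj(1) + 1*(exp(2*I*pi/5))*conj(exp(-4*I*pi/5)) + 1*(exp(4*I*pi/5))*conj(exp(2*I*pi/5)) + 1*(exp(-4*I*pi/5))*conj(exp(-2*I*pi/5)) + 1*(exp(-2*I*pi/5))*conj(exp(4*I*pi/5))]
      = (1/5)[(1) + (exp(-4*I*pi/5)) + (exp(2*I*pi/5)) + (exp(-2*I*pi/5)) + (exp(4*I*pi/5))] = 0/5 = 0
  <chi_3*chi_3, chi_4> = (1/5)[1*(1)*conj(1) + 1*(exp(2*I*pi/5))*conj(exp(-2*I*pi/5)) + 1*(exp(4*I*pi/5))*conj(exp(-4*I*pi/5)) + 1*(exp(-4*I*pi/5))*conj(exp(4*I*pi/5)) + 1*(exp(-2*I*pi/5))*conj(exp(2*I*pi/5))]
      = (1/5)[(1) + (exp(4*I*pi/5)) + (exp(-2*I*pi/5)) + (exp(2*I*pi/5)) + (exp(-4*I*pi/5))] = 0/5 = 0
(Exp terms are combined using exp(i*s)*conj(exp(i*t)) = exp(i*(s-t)), and sums of them are collapsed using the identity that for every m > 1 the m distinct m-th roots of unity sum to 0, e.g. 1 + exp(2*I*pi/3) + exp(-2*I*pi/3) = 0.)
Hence the multiplicities are chi_1: 1. Dimension check: dim(chi_3)*dim(chi_3) = 1*1 = 1 and sum (mult * dim) = 1*1 = 1.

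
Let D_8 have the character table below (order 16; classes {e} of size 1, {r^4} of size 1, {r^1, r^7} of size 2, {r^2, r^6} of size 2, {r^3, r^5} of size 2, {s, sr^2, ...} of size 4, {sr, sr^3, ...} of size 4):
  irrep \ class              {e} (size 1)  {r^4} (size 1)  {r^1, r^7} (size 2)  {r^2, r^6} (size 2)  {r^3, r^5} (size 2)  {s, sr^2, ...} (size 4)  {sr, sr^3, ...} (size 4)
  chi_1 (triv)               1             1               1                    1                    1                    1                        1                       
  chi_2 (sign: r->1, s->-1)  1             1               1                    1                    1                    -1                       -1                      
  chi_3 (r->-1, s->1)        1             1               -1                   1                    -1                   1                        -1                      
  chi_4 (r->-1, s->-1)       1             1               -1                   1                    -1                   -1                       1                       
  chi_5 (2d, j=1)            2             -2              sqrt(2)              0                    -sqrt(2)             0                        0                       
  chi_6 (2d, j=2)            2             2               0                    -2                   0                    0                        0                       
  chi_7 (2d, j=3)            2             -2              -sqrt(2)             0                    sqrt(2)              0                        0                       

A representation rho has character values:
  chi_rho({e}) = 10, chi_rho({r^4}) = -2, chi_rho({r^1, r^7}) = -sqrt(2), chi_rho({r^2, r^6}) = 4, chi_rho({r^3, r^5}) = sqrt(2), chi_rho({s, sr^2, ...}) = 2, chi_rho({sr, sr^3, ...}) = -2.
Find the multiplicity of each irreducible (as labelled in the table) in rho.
Multiplicities: chi_1: 1, chi_2: 1, chi_3: 2, chi_4: 0, chi_5: 1, chi_6: 0, chi_7: 2.

Proof sketch: Use <chi_rho, chi> = (1/|G|) sum_C |C| * chi_rho(C) * conj(chi(C)) with |G| = 16 for each irreducible chi in the table:
  <chi_rho, chi_1> = (1/16)[1*(10)*conj(1) + 1*(-2)*conj(1) + 2*(-sqrt(2))*conj(1) + 2*(4)*conj(1) + 2*(sqrt(2))*conj(1) + 4*(2)*conj(1) + 4*(-2)*conj(1)]
      = (1/16)[(10) + (-2) + (-2*sqrt(2)) + (8) + (2*sqrt(2)) + (8) + (-8)] = 16/16 = 1
  <chi_rho, chi_2> = (1/16)[1*(10)*conj(1) + 1*(-2)*conj(1) + 2*(-sqrt(2))*conj(1) + 2*(4)*conj(1) + 2*(sqrt(2))*conj(1) + 4*(2)*conj(-1) + 4*(-2)*conj(-1)]
      = (1/16)[(10) + (-2) + (-2*sqrt(2)) + (8) + (2*sqrt(2)) + (-8) + (8)] = 16/16 = 1
  <chi_rho, chi_3> = (1/16)[1*(10)*conj(1) + 1*(-2)*conj(1) + 2*(-sqrt(2))*conj(-1) + 2*(4)*conj(1) + 2*(sqrt(2))*conj(-1) + 4*(2)*conj(1) + 4*(-2)*conj(-1)]
      = (1/16)[(10) + (-2) + (2*sqrt(2)) + (8) + (-2*sqrt(2)) + (8) + (8)] = 32/16 = 2
  <chi_rho, chi_4> = (1/16)[1*(10)*conj(1) + 1*(-2)*conj(1) + 2*(-sqrt(2))*conj(-1) + 2*(4)*conj(1) + 2*(sqrt(2))*conj(-1) + 4*(2)*conj(-1) + 4*(-2)*conj(1)]
      = (1/16)[(10) + (-2) + (2*sqrt(2)) + (8) + (-2*sqrt(2)) + (-8) + (-8)] = 0/16 = 0
  <chi_rho, chi_5> = (1/16)[1*(10)*conj(2) + 1*(-2)*conj(-2) + 2*(-sqrt(2))*conj(sqrt(2)) + 2*(4)*conj(0) + 2*(sqrt(2))*conj(-sqrt(2)) + 4*(2)*conj(0) + 4*(-2)*conj(0)]
      = (1/16)[(20) + (4) + (-4) + (0) + (-4) + (0) + (0)] = 16/16 = 1
  <chi_rho, chi_6> = (1/16)[1*(10)*conj(2) + 1*(-2)*conj(2) + 2*(-sqrt(2))*conj(0) + 2*(4)*conj(-2) + 2*(sqrt(2))*conj(0) + 4*(2)*conj(0) + 4*(-2)*conj(0)]
      = (1/16)[(20) + (-4) + (0) + (-16) + (0) + (0) + (0)] = 0/16 = 0
  <chi_rho, chi_7> = (1/16)[1*(10)*conj(2) + 1*(-2)*conj(-2) + 2*(-sqrt(2))*conj(-sqrt(2)) + 2*(4)*conj(0) + 2*(sqrt(2))*conj(sqrt(2)) + 4*(2)*conj(0) + 4*(-2)*conj(0)]
      = (1/16)[(20) + (4) + (4) + (0) + (4) + (0) + (0)] = 32/16 = 2
Dimension check: dim(rho) = sum (mult * dim) = 1*1 + 1*1 + 2*1 + 0*1 + 1*2 + 0*2 + 2*2 = 10 = chi_rho(e) = 10.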